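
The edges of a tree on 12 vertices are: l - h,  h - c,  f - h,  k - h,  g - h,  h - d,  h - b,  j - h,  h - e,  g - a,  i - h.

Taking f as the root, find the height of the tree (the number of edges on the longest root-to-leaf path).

3

a sits deepest: f – h – g – a — 3 edges from the root.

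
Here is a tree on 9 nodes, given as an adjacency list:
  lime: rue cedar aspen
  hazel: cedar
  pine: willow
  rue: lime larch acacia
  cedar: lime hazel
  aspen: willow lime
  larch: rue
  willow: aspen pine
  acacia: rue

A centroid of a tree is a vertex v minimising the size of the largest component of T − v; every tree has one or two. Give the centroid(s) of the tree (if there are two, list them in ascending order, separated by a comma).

lime

Delete lime: the remaining components have sizes 3, 3, 2. Max 3 ≤ 4, so lime is a centroid.
Every other node leaves some component of size > 4, so the centroid is unique.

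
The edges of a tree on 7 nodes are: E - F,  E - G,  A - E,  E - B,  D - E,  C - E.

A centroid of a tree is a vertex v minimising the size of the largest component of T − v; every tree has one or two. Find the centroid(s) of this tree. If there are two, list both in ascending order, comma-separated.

Delete E: the remaining components have sizes 1, 1, 1, 1, 1, 1. Max 1 ≤ 3, so E is a centroid.
No neighbour of E does as well, so E is the unique centroid.

E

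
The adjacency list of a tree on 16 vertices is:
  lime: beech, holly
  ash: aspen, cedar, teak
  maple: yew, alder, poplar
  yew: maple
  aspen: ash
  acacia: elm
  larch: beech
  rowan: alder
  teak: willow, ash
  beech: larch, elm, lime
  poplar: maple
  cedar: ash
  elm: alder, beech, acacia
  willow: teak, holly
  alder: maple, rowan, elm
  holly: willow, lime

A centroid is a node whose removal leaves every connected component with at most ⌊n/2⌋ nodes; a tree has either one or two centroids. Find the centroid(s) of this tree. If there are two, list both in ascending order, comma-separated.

beech

Delete beech: the remaining components have sizes 7, 7, 1. Max 7 ≤ 8, so beech is a centroid.
No neighbour of beech does as well, so beech is the unique centroid.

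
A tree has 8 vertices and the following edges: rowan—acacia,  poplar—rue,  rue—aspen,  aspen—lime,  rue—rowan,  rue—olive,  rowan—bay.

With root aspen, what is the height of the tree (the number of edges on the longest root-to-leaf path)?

3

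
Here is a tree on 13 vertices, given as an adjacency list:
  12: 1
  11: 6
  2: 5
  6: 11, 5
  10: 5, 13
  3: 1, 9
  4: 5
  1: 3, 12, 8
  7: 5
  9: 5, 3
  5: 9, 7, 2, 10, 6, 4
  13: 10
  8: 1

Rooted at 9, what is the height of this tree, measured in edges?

3

The longest root-to-leaf path is 9 → 3 → 1 → 12 (3 edges).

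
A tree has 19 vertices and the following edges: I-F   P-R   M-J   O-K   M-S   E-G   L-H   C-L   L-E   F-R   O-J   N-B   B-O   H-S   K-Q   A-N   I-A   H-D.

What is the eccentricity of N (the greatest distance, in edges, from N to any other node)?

9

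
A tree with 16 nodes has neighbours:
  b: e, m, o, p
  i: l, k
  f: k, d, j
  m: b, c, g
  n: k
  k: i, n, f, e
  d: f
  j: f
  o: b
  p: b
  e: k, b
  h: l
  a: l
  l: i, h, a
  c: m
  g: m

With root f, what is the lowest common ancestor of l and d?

f

Path l→root: l i k f; path d→root: d f.
First common node: f.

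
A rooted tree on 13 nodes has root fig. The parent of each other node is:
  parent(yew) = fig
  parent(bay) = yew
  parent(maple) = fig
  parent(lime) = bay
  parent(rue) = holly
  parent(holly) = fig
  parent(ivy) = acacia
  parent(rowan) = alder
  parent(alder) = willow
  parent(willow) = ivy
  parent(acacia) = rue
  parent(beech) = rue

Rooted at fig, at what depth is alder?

6

Path from fig to alder: fig – holly – rue – acacia – ivy – willow – alder, which has 6 edges.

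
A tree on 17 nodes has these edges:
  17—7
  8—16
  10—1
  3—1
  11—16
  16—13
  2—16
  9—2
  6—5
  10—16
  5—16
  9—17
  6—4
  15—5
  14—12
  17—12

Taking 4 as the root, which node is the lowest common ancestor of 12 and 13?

12's ancestor chain is 12, 17, 9, 2, 16, 5, 6, 4 and 13's is 13, 16, 5, 6, 4; they first meet at 16.

16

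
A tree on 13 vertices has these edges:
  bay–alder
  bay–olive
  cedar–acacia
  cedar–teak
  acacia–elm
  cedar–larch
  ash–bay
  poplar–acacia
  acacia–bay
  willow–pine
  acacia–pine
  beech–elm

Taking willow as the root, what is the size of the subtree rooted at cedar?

cedar's subtree: {cedar, larch, teak}, size 3.

3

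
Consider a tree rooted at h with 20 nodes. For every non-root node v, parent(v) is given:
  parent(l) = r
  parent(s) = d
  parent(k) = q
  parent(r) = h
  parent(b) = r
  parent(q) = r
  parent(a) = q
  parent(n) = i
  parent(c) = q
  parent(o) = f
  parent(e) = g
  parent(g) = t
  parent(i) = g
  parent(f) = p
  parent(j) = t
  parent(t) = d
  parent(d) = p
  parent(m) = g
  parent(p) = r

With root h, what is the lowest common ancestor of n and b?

n's ancestor chain is n, i, g, t, d, p, r, h and b's is b, r, h; they first meet at r.

r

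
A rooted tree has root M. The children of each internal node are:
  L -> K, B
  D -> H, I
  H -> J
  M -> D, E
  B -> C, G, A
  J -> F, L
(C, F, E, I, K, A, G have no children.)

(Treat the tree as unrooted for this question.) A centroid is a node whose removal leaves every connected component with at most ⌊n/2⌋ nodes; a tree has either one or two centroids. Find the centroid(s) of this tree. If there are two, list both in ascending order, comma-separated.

J

Delete J: the remaining components have sizes 6, 5, 1. Max 6 ≤ 6, so J is a centroid.
No neighbour of J does as well, so J is the unique centroid.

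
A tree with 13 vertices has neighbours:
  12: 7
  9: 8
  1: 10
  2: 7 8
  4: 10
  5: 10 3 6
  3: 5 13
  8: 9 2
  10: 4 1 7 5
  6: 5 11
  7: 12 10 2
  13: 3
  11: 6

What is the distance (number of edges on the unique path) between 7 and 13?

4

The path is 7 – 10 – 5 – 3 – 13, which has 4 edges.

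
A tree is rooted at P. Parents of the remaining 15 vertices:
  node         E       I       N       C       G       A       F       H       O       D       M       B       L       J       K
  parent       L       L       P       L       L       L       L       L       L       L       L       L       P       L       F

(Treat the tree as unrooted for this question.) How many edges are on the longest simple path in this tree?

A longest path is N-P-L-F-K, with 4 edges.

4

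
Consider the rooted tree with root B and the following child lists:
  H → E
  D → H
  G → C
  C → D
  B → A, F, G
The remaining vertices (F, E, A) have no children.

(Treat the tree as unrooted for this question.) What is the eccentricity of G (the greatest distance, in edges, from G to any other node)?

The node farthest from G is E, via G – C – D – H – E — 4 edges.

4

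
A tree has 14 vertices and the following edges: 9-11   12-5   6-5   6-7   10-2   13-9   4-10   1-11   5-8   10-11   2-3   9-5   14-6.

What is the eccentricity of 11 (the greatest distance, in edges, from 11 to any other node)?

4

Distances from 11 peak at 4, attained at 7 (14 also at distance 4).
11 – 9 – 5 – 6 – 7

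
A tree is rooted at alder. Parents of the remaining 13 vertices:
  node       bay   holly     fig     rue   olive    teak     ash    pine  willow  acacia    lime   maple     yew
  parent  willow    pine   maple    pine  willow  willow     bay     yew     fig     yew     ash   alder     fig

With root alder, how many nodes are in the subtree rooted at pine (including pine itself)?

3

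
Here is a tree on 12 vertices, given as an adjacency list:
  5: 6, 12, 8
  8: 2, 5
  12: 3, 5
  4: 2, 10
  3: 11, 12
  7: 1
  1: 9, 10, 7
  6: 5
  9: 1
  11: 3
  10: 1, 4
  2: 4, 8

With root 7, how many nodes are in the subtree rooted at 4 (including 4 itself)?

8

The subtree rooted at 4 contains: 4, 2, 8, 5, 12, 6, 3, 11 — 8 nodes.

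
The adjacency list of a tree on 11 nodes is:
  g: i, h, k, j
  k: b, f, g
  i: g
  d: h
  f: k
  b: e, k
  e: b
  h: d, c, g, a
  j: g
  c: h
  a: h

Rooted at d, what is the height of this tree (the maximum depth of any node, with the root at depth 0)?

e sits deepest: d → h → g → k → b → e — 5 edges from the root.

5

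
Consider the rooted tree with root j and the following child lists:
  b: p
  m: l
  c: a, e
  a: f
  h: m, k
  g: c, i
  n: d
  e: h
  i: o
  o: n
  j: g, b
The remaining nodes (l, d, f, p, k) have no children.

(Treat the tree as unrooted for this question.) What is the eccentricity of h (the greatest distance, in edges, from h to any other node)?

Distances from h peak at 7, attained at d.
h–e–c–g–i–o–n–d

7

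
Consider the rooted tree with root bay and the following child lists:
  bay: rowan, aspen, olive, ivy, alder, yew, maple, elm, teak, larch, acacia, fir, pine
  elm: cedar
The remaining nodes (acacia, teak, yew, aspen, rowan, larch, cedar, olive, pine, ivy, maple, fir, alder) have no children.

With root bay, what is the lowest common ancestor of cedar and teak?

bay

cedar's ancestor chain is cedar, elm, bay and teak's is teak, bay; they first meet at bay.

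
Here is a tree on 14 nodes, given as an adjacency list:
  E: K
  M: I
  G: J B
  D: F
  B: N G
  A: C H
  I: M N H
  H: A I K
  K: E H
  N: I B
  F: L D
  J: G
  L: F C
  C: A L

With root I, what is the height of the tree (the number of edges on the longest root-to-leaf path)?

6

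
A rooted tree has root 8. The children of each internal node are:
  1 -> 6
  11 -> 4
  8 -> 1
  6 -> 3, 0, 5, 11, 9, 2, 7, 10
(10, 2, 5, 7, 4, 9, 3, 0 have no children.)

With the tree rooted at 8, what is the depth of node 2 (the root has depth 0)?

Path from 8 to 2: 8 → 1 → 6 → 2, which has 3 edges.

3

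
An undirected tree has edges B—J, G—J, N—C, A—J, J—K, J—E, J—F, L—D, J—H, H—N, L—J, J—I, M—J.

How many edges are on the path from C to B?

4

Walking from C: C–N–H–J–B. Length 4.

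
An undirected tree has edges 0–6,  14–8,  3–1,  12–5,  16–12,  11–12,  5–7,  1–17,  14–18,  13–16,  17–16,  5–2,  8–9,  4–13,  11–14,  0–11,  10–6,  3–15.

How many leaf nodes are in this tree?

7

Exactly 7 nodes have a single neighbour: 2, 4, 7, 9, 10, 15, 18.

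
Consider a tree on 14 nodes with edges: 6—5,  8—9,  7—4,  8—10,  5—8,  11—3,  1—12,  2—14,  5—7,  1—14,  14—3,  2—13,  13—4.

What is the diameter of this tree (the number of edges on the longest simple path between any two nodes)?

Starting from 9, a farthest node is 11 at distance 9.
One longest path: 9-8-5-7-4-13-2-14-3-11.
So the diameter is 9.

9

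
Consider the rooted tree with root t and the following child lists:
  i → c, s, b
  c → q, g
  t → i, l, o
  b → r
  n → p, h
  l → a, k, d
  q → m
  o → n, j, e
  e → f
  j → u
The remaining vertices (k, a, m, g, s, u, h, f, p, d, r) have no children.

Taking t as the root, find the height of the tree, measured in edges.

The longest root-to-leaf path is t-i-c-q-m (4 edges).

4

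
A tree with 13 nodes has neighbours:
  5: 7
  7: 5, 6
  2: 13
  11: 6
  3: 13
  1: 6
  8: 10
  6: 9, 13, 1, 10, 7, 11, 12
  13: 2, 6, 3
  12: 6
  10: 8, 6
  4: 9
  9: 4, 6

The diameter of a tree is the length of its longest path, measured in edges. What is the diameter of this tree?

4

BFS from 8 reaches 3 last, at distance 4; BFS from 3 confirms no node is farther.
Path: 8 - 10 - 6 - 13 - 3.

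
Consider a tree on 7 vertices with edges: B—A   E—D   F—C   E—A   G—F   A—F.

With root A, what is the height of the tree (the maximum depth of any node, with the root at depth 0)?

2

The longest root-to-leaf path is A → F → G (2 edges).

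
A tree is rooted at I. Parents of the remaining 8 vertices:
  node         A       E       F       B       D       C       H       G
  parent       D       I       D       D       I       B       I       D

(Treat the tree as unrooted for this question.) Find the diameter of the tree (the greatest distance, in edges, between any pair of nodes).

4

BFS from C reaches H last, at distance 4; BFS from H confirms no node is farther.
Path: C – B – D – I – H.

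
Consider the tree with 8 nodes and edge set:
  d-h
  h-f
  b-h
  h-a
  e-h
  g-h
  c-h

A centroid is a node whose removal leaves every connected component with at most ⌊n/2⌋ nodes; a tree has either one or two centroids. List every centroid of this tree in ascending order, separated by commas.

If h is removed the pieces have sizes 1, 1, 1, 1, 1, 1, 1, all ≤ ⌊8/2⌋ = 4.
No neighbour of h does as well, so h is the unique centroid.

h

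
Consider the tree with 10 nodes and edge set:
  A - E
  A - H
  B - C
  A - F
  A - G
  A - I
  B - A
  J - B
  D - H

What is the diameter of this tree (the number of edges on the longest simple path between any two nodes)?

4

BFS from D reaches C last, at distance 4; BFS from C confirms no node is farther.
Path: D – H – A – B – C.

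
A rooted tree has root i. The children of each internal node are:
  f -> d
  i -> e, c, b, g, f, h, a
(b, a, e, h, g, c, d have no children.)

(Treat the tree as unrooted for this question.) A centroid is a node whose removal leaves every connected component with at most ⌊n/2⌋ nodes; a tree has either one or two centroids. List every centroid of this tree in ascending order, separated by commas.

i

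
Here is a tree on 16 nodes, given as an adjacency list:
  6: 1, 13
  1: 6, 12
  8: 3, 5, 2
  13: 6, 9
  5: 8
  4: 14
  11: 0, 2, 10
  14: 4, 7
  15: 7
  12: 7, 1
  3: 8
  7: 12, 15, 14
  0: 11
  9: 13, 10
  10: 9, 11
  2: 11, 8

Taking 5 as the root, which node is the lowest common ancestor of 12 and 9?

Path 12→root: 12 1 6 13 9 10 11 2 8 5; path 9→root: 9 10 11 2 8 5.
First common node: 9.

9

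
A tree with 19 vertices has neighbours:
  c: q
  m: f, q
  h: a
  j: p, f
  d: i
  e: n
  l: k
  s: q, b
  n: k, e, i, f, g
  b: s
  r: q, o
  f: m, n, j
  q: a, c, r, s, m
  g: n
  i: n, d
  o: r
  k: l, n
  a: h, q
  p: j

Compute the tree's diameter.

Starting from h, a farthest node is l at distance 7.
One longest path: h–a–q–m–f–n–k–l.
So the diameter is 7.

7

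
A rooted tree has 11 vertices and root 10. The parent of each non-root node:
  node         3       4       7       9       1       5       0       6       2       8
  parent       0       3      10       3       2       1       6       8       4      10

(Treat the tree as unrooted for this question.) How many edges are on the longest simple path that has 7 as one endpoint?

A farthest node from 7 is 5.
The path 7-10-8-6-0-3-4-2-1-5 has 9 edges.

9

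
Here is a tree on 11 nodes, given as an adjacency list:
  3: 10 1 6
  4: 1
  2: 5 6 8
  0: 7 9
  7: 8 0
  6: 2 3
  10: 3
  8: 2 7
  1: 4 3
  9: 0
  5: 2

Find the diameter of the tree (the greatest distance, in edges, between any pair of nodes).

8

A longest path is 9–0–7–8–2–6–3–1–4, with 8 edges.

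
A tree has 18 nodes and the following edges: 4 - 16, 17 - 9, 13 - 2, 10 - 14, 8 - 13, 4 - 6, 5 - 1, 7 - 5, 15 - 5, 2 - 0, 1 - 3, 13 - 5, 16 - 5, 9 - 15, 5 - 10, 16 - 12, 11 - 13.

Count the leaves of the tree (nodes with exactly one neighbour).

Degree-1 nodes: 0, 3, 6, 7, 8, 11, 12, 14, 17 — 9 of them.

9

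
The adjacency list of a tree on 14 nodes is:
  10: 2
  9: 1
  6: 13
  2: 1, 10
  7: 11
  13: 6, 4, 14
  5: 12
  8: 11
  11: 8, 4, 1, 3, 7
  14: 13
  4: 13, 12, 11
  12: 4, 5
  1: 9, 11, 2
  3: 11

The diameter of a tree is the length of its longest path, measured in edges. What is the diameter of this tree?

BFS from 5 reaches 10 last, at distance 6; BFS from 10 confirms no node is farther.
Path: 5 – 12 – 4 – 11 – 1 – 2 – 10.

6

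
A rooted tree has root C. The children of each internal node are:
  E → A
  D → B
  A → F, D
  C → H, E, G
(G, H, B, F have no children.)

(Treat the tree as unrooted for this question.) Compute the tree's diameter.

A longest path is B – D – A – E – C – H, with 5 edges.

5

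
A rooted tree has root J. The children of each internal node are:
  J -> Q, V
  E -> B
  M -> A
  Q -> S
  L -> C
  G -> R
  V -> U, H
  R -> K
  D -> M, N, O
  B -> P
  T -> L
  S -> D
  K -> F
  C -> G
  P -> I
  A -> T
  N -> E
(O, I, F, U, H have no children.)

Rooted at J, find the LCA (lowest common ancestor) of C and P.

D

Path C→root: C L T A M D S Q J; path P→root: P B E N D S Q J.
First common node: D.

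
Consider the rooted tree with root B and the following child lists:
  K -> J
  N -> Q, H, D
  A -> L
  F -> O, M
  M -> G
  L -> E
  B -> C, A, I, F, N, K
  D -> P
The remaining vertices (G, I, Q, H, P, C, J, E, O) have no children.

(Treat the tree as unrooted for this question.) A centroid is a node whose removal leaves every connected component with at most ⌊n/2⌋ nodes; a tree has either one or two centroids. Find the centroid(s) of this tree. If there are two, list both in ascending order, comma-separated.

Delete B: the remaining components have sizes 5, 4, 3, 2, 1, 1. Max 5 ≤ 8, so B is a centroid.
Every other node leaves some component of size > 8, so the centroid is unique.

B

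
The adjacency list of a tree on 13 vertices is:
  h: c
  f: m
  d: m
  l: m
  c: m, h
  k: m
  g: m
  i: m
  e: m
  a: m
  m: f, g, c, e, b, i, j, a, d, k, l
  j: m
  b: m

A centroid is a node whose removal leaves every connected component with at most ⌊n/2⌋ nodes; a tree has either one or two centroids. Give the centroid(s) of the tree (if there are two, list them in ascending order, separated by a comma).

m

Delete m: the remaining components have sizes 2, 1, 1, 1, 1, 1, 1, 1, 1, 1, 1. Max 2 ≤ 6, so m is a centroid.
Every other node leaves some component of size > 6, so the centroid is unique.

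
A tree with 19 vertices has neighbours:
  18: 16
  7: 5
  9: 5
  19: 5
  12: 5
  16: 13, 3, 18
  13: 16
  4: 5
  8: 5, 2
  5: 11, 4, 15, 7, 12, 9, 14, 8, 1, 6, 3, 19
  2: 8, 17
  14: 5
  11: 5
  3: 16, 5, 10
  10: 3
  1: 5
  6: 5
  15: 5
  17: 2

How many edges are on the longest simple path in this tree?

6

A longest path is 13 - 16 - 3 - 5 - 8 - 2 - 17, with 6 edges.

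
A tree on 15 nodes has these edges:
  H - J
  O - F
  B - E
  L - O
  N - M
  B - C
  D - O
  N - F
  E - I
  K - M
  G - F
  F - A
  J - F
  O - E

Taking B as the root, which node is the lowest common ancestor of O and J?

Ancestors of O (toward the root): O, E, B.
Ancestors of J: J, F, O, E, B.
The deepest node appearing in both lists is O.

O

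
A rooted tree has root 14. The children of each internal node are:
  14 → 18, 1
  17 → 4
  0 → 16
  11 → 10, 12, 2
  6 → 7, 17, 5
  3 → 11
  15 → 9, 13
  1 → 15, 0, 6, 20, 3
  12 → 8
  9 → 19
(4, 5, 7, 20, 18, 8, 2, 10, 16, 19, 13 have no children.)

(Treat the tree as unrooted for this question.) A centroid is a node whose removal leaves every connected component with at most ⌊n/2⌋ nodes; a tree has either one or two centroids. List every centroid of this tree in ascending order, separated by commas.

1

Removing 1 splits the tree into components of sizes 6, 5, 4, 2, 2, 1; the largest is 6 ≤ ⌊21/2⌋ = 10.
No neighbour of 1 does as well, so 1 is the unique centroid.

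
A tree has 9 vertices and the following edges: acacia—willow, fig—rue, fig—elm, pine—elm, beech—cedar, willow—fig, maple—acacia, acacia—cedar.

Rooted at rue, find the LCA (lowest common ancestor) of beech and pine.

fig

beech's ancestor chain is beech, cedar, acacia, willow, fig, rue and pine's is pine, elm, fig, rue; they first meet at fig.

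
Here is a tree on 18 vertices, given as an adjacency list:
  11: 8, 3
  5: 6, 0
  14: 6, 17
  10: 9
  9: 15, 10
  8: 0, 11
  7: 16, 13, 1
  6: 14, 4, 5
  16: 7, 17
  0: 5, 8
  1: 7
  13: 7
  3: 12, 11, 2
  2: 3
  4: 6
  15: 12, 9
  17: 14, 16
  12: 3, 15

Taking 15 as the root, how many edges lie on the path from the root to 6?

7

Climbing from 6 to the root: 6 → 5 → 0 → 8 → 11 → 3 → 12 → 15. That's 7 steps.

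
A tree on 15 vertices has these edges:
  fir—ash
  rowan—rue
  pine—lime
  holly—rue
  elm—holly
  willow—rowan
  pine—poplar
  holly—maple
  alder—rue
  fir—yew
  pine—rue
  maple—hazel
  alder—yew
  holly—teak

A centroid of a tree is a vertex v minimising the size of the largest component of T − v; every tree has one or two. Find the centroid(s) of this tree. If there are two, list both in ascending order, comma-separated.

rue

If rue is removed the pieces have sizes 5, 4, 3, 2, all ≤ ⌊15/2⌋ = 7.
Every other node leaves some component of size > 7, so the centroid is unique.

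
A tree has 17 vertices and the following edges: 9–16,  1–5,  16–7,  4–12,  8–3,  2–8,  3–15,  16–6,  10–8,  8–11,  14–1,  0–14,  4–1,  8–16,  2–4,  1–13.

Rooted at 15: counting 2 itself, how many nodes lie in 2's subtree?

8

2's subtree: {2, 4, 1, 12, 14, 5, 13, 0}, size 8.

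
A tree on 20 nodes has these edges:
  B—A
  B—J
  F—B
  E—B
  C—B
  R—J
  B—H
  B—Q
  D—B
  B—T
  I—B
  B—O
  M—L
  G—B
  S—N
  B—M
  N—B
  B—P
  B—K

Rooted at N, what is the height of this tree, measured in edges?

3

The longest root-to-leaf path is N → B → J → R (3 edges).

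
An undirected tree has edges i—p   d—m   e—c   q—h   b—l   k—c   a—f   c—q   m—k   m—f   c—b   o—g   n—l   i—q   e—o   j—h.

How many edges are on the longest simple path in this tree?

Starting from g, a farthest node is a at distance 7.
One longest path: g-o-e-c-k-m-f-a.
So the diameter is 7.

7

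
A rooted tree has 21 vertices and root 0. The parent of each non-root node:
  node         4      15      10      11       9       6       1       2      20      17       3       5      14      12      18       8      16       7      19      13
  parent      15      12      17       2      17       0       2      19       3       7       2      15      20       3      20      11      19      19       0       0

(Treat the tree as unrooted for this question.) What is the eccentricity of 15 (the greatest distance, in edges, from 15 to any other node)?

A farthest node from 15 is 10 (9 also at distance 7).
The path 15-12-3-2-19-7-17-10 has 7 edges.

7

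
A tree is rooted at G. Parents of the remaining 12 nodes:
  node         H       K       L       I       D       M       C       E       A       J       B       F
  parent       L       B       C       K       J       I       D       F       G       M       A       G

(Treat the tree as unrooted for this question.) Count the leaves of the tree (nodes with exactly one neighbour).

2

The leaves are E, H.
That is 2 leaves.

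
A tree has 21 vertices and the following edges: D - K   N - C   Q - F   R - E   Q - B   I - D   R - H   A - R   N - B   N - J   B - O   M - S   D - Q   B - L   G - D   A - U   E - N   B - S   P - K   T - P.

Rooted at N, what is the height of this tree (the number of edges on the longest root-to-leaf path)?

A deepest node is T, reached by N-B-Q-D-K-P-T.
That path has 6 edges, so the height is 6.

6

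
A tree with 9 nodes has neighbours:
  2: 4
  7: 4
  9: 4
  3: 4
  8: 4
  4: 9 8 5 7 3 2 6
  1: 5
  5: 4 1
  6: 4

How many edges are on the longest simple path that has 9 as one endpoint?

3

A farthest node from 9 is 1.
The path 9 – 4 – 5 – 1 has 3 edges.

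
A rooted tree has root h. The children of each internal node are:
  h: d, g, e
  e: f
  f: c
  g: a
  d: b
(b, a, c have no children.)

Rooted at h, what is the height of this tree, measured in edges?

3

A deepest node is c, reached by h-e-f-c.
That path has 3 edges, so the height is 3.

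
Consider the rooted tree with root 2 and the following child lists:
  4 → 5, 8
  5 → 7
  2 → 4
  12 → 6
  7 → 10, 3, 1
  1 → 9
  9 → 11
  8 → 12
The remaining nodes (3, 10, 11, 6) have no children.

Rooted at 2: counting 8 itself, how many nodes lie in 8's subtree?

3

Descendants of 8 (including itself): 8, 12, 6. That's 3.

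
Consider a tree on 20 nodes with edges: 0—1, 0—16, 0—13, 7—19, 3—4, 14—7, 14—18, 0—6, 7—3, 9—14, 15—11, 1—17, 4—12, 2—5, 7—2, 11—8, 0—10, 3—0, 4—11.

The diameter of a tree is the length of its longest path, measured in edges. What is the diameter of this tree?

A longest path is 8 - 11 - 4 - 3 - 0 - 1 - 17, with 6 edges.

6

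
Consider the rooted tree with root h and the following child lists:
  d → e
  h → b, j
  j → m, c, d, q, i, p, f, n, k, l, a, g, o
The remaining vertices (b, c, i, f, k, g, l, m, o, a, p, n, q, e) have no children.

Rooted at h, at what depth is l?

2

Climbing from l to the root: l → j → h. That's 2 steps.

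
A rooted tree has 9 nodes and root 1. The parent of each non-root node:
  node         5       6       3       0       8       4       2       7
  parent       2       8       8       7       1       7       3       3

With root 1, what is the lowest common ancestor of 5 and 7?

3

5's ancestor chain is 5, 2, 3, 8, 1 and 7's is 7, 3, 8, 1; they first meet at 3.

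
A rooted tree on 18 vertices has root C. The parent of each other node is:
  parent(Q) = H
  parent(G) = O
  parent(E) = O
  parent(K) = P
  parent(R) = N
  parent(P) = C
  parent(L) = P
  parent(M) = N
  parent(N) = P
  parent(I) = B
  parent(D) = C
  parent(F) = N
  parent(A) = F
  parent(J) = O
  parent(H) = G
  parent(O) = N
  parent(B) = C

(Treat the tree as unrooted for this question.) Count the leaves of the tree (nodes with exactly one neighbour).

The leaves are A, D, E, I, J, K, L, M, Q, R.
That is 10 leaves.

10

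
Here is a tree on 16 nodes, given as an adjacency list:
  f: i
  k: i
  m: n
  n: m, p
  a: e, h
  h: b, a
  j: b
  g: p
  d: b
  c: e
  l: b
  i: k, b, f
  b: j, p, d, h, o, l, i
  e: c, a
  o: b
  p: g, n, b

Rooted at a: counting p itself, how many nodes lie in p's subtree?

4

Descendants of p (including itself): p, n, g, m. That's 4.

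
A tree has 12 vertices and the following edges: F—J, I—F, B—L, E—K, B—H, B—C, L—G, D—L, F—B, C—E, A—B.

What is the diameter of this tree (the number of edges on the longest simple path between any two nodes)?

5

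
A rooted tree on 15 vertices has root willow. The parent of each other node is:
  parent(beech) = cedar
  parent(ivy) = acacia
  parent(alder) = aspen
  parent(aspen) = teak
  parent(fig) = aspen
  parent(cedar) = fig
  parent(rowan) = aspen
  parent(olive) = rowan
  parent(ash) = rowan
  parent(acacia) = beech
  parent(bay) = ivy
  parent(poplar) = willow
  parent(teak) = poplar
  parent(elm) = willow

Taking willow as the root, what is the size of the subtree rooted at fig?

6

Descendants of fig (including itself): fig, cedar, beech, acacia, ivy, bay. That's 6.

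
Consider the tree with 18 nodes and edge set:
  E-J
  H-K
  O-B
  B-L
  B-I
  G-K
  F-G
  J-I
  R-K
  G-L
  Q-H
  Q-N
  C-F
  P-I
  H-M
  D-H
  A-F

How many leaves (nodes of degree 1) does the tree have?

9

Exactly 9 nodes have a single neighbour: A, C, D, E, M, N, O, P, R.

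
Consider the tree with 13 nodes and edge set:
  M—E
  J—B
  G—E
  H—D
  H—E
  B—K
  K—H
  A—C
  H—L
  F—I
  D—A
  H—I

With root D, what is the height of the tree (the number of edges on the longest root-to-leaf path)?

A deepest node is J, reached by D – H – K – B – J.
That path has 4 edges, so the height is 4.

4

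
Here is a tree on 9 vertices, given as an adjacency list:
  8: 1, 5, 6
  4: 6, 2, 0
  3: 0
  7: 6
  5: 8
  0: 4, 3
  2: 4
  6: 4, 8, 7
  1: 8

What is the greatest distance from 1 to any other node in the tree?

The node farthest from 1 is 3, via 1–8–6–4–0–3 — 5 edges.

5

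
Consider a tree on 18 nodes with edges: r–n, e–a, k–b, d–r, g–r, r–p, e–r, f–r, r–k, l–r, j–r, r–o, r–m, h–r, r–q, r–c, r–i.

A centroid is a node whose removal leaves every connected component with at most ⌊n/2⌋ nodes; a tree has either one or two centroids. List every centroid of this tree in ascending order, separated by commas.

r

If r is removed the pieces have sizes 2, 2, 1, 1, 1, 1, 1, 1, 1, 1, 1, 1, 1, 1, 1, all ≤ ⌊18/2⌋ = 9.
No neighbour of r does as well, so r is the unique centroid.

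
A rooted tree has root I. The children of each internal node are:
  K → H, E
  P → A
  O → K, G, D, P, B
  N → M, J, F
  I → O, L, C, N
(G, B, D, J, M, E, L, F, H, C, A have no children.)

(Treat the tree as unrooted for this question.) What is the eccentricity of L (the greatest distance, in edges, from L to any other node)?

4

Distances from L peak at 4, attained at E (H, A also at distance 4).
L – I – O – K – E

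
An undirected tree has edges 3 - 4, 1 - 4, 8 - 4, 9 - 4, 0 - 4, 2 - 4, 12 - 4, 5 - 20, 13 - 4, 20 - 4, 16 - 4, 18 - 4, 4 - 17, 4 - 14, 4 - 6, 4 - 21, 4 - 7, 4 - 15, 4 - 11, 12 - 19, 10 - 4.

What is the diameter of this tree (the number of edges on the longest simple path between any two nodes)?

4

A longest path is 19 - 12 - 4 - 20 - 5, with 4 edges.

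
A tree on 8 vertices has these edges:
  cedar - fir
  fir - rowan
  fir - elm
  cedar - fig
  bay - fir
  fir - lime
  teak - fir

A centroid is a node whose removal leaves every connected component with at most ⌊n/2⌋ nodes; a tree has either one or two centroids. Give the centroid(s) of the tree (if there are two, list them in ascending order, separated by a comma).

fir

Delete fir: the remaining components have sizes 2, 1, 1, 1, 1, 1. Max 2 ≤ 4, so fir is a centroid.
No neighbour of fir does as well, so fir is the unique centroid.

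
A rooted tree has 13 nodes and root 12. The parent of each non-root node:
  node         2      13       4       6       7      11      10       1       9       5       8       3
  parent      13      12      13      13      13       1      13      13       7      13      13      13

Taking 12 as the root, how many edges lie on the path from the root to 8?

2

Climbing from 8 to the root: 8 – 13 – 12. That's 2 steps.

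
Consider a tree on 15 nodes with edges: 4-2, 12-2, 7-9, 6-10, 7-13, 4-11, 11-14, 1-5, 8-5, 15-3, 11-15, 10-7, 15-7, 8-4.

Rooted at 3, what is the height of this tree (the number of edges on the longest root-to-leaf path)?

1 sits deepest: 3-15-11-4-8-5-1 — 6 edges from the root.

6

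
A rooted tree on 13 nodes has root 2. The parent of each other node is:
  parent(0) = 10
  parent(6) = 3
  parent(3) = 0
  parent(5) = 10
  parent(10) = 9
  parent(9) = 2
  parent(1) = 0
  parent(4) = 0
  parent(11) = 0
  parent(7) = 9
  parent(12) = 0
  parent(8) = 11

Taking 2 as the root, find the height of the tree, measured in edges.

A deepest node is 6, reached by 2–9–10–0–3–6.
That path has 5 edges, so the height is 5.

5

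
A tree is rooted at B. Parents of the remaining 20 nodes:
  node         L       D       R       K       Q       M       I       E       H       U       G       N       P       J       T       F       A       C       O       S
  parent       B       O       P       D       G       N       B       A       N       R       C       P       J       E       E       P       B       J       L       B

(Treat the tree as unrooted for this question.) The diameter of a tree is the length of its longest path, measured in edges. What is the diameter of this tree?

10

Starting from K, a farthest node is M at distance 10.
One longest path: K–D–O–L–B–A–E–J–P–N–M.
So the diameter is 10.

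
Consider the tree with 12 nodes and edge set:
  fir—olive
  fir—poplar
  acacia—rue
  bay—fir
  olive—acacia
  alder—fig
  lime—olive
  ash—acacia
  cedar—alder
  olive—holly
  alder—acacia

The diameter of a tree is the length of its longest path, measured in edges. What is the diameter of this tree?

BFS from fig reaches poplar last, at distance 5; BFS from poplar confirms no node is farther.
Path: fig–alder–acacia–olive–fir–poplar.

5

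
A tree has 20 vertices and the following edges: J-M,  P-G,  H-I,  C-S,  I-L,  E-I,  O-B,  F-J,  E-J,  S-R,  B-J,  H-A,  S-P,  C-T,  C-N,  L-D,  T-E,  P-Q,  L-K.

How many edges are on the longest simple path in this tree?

8

A longest path is A-H-I-E-T-C-S-P-G, with 8 edges.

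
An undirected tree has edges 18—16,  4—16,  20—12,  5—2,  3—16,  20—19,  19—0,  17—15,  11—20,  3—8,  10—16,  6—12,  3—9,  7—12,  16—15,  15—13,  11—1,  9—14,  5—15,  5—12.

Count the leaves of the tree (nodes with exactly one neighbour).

12

The leaves are 0, 1, 2, 4, 6, 7, 8, 10, 13, 14, 17, 18.
That is 12 leaves.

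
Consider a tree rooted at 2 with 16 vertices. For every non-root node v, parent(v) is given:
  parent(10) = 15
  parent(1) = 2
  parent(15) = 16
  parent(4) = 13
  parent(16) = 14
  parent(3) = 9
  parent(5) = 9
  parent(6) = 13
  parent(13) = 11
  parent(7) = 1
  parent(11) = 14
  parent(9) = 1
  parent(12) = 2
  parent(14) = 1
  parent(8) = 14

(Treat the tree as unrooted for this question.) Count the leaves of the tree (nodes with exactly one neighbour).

The leaves are 3, 4, 5, 6, 7, 8, 10, 12.
That is 8 leaves.

8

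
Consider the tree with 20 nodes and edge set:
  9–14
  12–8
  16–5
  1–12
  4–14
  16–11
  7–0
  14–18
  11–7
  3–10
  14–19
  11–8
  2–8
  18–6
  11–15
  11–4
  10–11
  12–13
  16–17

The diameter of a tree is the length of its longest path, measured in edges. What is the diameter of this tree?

Starting from 6, a farthest node is 13 at distance 7.
One longest path: 6-18-14-4-11-8-12-13.
So the diameter is 7.

7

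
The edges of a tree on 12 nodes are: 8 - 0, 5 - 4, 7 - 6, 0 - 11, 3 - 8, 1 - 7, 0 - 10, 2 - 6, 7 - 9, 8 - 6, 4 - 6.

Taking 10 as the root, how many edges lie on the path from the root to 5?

Climbing from 5 to the root: 5–4–6–8–0–10. That's 5 steps.

5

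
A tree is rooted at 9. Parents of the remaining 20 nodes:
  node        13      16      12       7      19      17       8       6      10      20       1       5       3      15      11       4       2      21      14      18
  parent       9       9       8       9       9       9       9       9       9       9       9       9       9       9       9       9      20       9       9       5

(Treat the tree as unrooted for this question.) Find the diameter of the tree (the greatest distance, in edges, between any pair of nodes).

Starting from 18, a farthest node is 12 at distance 4.
One longest path: 18 - 5 - 9 - 8 - 12.
So the diameter is 4.

4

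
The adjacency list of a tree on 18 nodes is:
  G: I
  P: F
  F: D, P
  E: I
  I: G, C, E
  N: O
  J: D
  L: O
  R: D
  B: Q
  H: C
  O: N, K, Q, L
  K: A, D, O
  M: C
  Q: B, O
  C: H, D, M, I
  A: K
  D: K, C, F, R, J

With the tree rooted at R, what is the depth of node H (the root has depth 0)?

3

R–D–C–H — 3 edges.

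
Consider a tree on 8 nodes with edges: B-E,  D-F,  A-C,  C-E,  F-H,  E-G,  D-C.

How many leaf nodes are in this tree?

4

Exactly 4 nodes have a single neighbour: A, B, G, H.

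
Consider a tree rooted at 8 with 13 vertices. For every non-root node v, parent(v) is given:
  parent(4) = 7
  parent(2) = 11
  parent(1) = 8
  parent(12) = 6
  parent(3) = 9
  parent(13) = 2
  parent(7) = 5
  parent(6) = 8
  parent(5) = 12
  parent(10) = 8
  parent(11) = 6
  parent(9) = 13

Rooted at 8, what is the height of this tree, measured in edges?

6

3 sits deepest: 8–6–11–2–13–9–3 — 6 edges from the root.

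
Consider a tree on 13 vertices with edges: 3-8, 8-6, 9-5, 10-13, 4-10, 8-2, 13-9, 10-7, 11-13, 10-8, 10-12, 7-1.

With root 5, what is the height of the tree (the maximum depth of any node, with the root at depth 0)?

The longest root-to-leaf path is 5–9–13–10–8–3 (5 edges).

5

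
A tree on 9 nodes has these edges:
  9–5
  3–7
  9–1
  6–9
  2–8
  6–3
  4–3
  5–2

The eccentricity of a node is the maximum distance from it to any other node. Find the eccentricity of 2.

5

Distances from 2 peak at 5, attained at 7 (4 also at distance 5).
2 – 5 – 9 – 6 – 3 – 7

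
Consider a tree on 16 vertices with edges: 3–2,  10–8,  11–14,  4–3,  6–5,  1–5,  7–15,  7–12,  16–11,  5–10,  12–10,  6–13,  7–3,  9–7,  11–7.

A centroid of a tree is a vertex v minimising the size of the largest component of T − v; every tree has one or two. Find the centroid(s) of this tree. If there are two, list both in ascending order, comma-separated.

Removing 7 splits the tree into components of sizes 7, 3, 3, 1, 1; the largest is 7 ≤ ⌊16/2⌋ = 8.
Every other node leaves some component of size > 8, so the centroid is unique.

7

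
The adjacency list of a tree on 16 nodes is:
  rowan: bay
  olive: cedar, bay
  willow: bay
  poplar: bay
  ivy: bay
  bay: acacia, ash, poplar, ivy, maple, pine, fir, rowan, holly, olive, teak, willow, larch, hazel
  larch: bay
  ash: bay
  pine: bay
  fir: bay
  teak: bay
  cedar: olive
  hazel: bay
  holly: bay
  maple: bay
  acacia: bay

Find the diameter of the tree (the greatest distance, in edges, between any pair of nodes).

A longest path is cedar-olive-bay-maple, with 3 edges.

3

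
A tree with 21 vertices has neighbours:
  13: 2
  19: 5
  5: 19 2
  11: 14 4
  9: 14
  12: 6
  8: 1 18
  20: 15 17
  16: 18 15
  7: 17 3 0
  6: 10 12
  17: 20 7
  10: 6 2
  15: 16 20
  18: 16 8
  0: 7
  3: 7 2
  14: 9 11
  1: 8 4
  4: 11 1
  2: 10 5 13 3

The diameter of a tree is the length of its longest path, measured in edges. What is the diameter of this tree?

16

BFS from 12 reaches 9 last, at distance 16; BFS from 9 confirms no node is farther.
Path: 12 - 6 - 10 - 2 - 3 - 7 - 17 - 20 - 15 - 16 - 18 - 8 - 1 - 4 - 11 - 14 - 9.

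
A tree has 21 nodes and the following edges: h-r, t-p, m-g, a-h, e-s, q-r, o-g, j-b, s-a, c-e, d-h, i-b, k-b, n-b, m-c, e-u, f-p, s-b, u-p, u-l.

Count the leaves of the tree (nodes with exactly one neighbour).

Exactly 10 nodes have a single neighbour: d, f, i, j, k, l, n, o, q, t.

10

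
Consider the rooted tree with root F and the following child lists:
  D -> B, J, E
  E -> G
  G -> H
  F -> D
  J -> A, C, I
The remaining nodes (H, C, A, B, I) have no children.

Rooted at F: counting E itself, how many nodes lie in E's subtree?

E's subtree: {E, G, H}, size 3.

3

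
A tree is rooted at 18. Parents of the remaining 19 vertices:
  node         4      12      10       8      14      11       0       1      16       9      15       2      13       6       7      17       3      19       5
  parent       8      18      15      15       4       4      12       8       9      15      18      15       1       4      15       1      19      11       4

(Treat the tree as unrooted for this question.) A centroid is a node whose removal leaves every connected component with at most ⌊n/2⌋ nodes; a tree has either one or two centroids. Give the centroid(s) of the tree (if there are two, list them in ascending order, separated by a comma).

Removing 8 splits the tree into components of sizes 9, 7, 3; the largest is 9 ≤ ⌊20/2⌋ = 10.
Every other node leaves some component of size > 10, so the centroid is unique.

8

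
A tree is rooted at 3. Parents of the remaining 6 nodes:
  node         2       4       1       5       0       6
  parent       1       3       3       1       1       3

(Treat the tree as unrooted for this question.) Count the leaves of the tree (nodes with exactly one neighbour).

The leaves are 0, 2, 4, 5, 6.
That is 5 leaves.

5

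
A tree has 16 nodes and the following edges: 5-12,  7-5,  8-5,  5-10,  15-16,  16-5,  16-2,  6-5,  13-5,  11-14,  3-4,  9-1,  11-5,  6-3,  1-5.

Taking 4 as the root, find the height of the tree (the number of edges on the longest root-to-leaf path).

5

The longest root-to-leaf path is 4–3–6–5–16–2 (5 edges).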